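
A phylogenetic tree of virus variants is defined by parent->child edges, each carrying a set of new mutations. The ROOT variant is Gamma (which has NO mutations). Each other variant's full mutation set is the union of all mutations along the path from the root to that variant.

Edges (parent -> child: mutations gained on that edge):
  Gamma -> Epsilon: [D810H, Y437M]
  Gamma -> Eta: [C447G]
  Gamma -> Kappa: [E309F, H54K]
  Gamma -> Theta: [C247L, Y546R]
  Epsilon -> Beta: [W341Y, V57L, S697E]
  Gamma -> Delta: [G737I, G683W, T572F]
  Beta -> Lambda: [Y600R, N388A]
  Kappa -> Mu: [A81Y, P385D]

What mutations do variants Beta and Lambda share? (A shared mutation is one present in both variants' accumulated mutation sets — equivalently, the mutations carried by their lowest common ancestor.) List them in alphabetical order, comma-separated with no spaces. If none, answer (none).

Accumulating mutations along path to Beta:
  At Gamma: gained [] -> total []
  At Epsilon: gained ['D810H', 'Y437M'] -> total ['D810H', 'Y437M']
  At Beta: gained ['W341Y', 'V57L', 'S697E'] -> total ['D810H', 'S697E', 'V57L', 'W341Y', 'Y437M']
Mutations(Beta) = ['D810H', 'S697E', 'V57L', 'W341Y', 'Y437M']
Accumulating mutations along path to Lambda:
  At Gamma: gained [] -> total []
  At Epsilon: gained ['D810H', 'Y437M'] -> total ['D810H', 'Y437M']
  At Beta: gained ['W341Y', 'V57L', 'S697E'] -> total ['D810H', 'S697E', 'V57L', 'W341Y', 'Y437M']
  At Lambda: gained ['Y600R', 'N388A'] -> total ['D810H', 'N388A', 'S697E', 'V57L', 'W341Y', 'Y437M', 'Y600R']
Mutations(Lambda) = ['D810H', 'N388A', 'S697E', 'V57L', 'W341Y', 'Y437M', 'Y600R']
Intersection: ['D810H', 'S697E', 'V57L', 'W341Y', 'Y437M'] ∩ ['D810H', 'N388A', 'S697E', 'V57L', 'W341Y', 'Y437M', 'Y600R'] = ['D810H', 'S697E', 'V57L', 'W341Y', 'Y437M']

Answer: D810H,S697E,V57L,W341Y,Y437M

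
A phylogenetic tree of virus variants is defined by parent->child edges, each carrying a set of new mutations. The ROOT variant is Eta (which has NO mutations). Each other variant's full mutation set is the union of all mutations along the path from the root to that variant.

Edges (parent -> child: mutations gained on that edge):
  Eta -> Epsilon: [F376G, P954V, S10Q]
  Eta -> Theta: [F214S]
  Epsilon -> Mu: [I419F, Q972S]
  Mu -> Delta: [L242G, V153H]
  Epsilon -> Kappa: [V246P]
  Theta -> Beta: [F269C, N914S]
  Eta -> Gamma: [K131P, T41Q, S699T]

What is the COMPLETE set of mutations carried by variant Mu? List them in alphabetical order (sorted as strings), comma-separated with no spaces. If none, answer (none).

At Eta: gained [] -> total []
At Epsilon: gained ['F376G', 'P954V', 'S10Q'] -> total ['F376G', 'P954V', 'S10Q']
At Mu: gained ['I419F', 'Q972S'] -> total ['F376G', 'I419F', 'P954V', 'Q972S', 'S10Q']

Answer: F376G,I419F,P954V,Q972S,S10Q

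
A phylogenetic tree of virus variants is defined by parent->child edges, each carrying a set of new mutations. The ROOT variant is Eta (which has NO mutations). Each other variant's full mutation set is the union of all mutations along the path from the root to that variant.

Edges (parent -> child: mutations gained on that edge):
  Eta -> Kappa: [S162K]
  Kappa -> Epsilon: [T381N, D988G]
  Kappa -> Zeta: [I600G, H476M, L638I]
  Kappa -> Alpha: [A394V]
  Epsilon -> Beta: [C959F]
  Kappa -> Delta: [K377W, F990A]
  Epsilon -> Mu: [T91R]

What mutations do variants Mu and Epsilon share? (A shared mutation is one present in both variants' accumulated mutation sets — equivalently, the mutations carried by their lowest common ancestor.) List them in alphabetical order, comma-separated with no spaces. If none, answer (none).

Accumulating mutations along path to Mu:
  At Eta: gained [] -> total []
  At Kappa: gained ['S162K'] -> total ['S162K']
  At Epsilon: gained ['T381N', 'D988G'] -> total ['D988G', 'S162K', 'T381N']
  At Mu: gained ['T91R'] -> total ['D988G', 'S162K', 'T381N', 'T91R']
Mutations(Mu) = ['D988G', 'S162K', 'T381N', 'T91R']
Accumulating mutations along path to Epsilon:
  At Eta: gained [] -> total []
  At Kappa: gained ['S162K'] -> total ['S162K']
  At Epsilon: gained ['T381N', 'D988G'] -> total ['D988G', 'S162K', 'T381N']
Mutations(Epsilon) = ['D988G', 'S162K', 'T381N']
Intersection: ['D988G', 'S162K', 'T381N', 'T91R'] ∩ ['D988G', 'S162K', 'T381N'] = ['D988G', 'S162K', 'T381N']

Answer: D988G,S162K,T381N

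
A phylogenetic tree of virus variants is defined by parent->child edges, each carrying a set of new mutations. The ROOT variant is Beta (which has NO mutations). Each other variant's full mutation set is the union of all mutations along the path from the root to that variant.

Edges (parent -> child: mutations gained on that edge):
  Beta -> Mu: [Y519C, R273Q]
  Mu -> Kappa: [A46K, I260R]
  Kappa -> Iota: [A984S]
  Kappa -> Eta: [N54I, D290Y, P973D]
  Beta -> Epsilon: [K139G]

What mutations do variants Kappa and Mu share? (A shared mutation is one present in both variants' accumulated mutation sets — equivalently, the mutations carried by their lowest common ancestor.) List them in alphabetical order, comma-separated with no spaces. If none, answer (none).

Answer: R273Q,Y519C

Derivation:
Accumulating mutations along path to Kappa:
  At Beta: gained [] -> total []
  At Mu: gained ['Y519C', 'R273Q'] -> total ['R273Q', 'Y519C']
  At Kappa: gained ['A46K', 'I260R'] -> total ['A46K', 'I260R', 'R273Q', 'Y519C']
Mutations(Kappa) = ['A46K', 'I260R', 'R273Q', 'Y519C']
Accumulating mutations along path to Mu:
  At Beta: gained [] -> total []
  At Mu: gained ['Y519C', 'R273Q'] -> total ['R273Q', 'Y519C']
Mutations(Mu) = ['R273Q', 'Y519C']
Intersection: ['A46K', 'I260R', 'R273Q', 'Y519C'] ∩ ['R273Q', 'Y519C'] = ['R273Q', 'Y519C']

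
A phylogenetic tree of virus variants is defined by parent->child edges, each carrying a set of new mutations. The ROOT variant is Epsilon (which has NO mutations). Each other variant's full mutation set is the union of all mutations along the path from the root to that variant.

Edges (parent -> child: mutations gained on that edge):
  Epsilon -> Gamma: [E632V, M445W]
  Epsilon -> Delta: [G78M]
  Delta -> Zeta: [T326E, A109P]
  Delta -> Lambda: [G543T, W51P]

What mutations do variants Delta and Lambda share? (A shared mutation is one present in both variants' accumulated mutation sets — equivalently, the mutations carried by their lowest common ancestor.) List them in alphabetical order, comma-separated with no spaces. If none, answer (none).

Answer: G78M

Derivation:
Accumulating mutations along path to Delta:
  At Epsilon: gained [] -> total []
  At Delta: gained ['G78M'] -> total ['G78M']
Mutations(Delta) = ['G78M']
Accumulating mutations along path to Lambda:
  At Epsilon: gained [] -> total []
  At Delta: gained ['G78M'] -> total ['G78M']
  At Lambda: gained ['G543T', 'W51P'] -> total ['G543T', 'G78M', 'W51P']
Mutations(Lambda) = ['G543T', 'G78M', 'W51P']
Intersection: ['G78M'] ∩ ['G543T', 'G78M', 'W51P'] = ['G78M']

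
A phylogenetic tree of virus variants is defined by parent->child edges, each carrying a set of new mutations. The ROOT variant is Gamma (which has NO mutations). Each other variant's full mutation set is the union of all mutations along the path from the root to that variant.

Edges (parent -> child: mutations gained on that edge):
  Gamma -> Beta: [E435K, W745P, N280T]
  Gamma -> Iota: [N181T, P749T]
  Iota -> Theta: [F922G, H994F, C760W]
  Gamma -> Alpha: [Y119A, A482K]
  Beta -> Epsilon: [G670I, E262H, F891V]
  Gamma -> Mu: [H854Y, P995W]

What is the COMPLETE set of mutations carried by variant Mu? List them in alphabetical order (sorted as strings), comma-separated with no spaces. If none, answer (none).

At Gamma: gained [] -> total []
At Mu: gained ['H854Y', 'P995W'] -> total ['H854Y', 'P995W']

Answer: H854Y,P995W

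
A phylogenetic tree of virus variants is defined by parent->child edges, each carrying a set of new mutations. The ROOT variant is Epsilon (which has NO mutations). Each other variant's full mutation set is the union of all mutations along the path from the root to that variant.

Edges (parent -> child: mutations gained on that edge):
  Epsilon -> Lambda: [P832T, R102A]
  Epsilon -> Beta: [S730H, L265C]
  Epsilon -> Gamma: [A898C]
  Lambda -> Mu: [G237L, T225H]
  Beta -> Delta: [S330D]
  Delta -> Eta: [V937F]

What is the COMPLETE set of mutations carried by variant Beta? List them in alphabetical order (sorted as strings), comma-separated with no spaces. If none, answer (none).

Answer: L265C,S730H

Derivation:
At Epsilon: gained [] -> total []
At Beta: gained ['S730H', 'L265C'] -> total ['L265C', 'S730H']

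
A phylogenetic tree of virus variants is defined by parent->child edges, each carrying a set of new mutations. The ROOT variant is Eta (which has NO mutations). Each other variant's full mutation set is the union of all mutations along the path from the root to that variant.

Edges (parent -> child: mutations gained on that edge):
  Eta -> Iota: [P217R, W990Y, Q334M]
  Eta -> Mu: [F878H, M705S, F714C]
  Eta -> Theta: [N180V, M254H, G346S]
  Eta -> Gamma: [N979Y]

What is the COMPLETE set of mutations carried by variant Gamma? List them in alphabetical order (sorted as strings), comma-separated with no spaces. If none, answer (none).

At Eta: gained [] -> total []
At Gamma: gained ['N979Y'] -> total ['N979Y']

Answer: N979Y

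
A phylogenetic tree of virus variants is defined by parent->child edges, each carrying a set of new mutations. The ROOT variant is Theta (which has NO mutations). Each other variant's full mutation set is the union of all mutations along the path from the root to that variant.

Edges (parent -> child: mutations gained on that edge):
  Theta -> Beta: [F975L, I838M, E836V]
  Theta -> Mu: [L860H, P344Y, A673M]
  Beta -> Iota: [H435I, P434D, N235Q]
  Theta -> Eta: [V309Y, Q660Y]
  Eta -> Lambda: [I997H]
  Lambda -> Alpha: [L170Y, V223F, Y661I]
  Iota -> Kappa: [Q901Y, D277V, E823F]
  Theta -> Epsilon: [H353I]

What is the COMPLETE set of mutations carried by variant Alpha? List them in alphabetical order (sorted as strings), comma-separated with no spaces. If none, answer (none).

Answer: I997H,L170Y,Q660Y,V223F,V309Y,Y661I

Derivation:
At Theta: gained [] -> total []
At Eta: gained ['V309Y', 'Q660Y'] -> total ['Q660Y', 'V309Y']
At Lambda: gained ['I997H'] -> total ['I997H', 'Q660Y', 'V309Y']
At Alpha: gained ['L170Y', 'V223F', 'Y661I'] -> total ['I997H', 'L170Y', 'Q660Y', 'V223F', 'V309Y', 'Y661I']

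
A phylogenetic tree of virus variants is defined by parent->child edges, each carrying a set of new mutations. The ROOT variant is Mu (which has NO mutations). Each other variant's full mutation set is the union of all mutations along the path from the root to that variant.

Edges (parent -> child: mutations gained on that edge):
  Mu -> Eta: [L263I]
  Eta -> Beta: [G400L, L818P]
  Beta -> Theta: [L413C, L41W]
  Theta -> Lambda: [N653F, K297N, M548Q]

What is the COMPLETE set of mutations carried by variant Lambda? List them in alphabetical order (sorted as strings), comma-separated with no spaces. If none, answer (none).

Answer: G400L,K297N,L263I,L413C,L41W,L818P,M548Q,N653F

Derivation:
At Mu: gained [] -> total []
At Eta: gained ['L263I'] -> total ['L263I']
At Beta: gained ['G400L', 'L818P'] -> total ['G400L', 'L263I', 'L818P']
At Theta: gained ['L413C', 'L41W'] -> total ['G400L', 'L263I', 'L413C', 'L41W', 'L818P']
At Lambda: gained ['N653F', 'K297N', 'M548Q'] -> total ['G400L', 'K297N', 'L263I', 'L413C', 'L41W', 'L818P', 'M548Q', 'N653F']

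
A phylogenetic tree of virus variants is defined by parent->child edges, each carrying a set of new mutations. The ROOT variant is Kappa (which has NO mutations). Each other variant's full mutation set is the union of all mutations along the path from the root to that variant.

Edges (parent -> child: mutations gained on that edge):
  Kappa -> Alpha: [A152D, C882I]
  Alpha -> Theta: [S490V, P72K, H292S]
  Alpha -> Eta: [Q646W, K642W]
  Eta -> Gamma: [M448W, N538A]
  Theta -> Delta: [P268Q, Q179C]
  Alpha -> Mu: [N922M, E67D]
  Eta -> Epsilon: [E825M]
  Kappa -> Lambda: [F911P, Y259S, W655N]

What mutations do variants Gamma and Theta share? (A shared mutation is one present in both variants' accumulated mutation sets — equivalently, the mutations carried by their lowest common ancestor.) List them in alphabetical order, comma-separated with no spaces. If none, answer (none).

Answer: A152D,C882I

Derivation:
Accumulating mutations along path to Gamma:
  At Kappa: gained [] -> total []
  At Alpha: gained ['A152D', 'C882I'] -> total ['A152D', 'C882I']
  At Eta: gained ['Q646W', 'K642W'] -> total ['A152D', 'C882I', 'K642W', 'Q646W']
  At Gamma: gained ['M448W', 'N538A'] -> total ['A152D', 'C882I', 'K642W', 'M448W', 'N538A', 'Q646W']
Mutations(Gamma) = ['A152D', 'C882I', 'K642W', 'M448W', 'N538A', 'Q646W']
Accumulating mutations along path to Theta:
  At Kappa: gained [] -> total []
  At Alpha: gained ['A152D', 'C882I'] -> total ['A152D', 'C882I']
  At Theta: gained ['S490V', 'P72K', 'H292S'] -> total ['A152D', 'C882I', 'H292S', 'P72K', 'S490V']
Mutations(Theta) = ['A152D', 'C882I', 'H292S', 'P72K', 'S490V']
Intersection: ['A152D', 'C882I', 'K642W', 'M448W', 'N538A', 'Q646W'] ∩ ['A152D', 'C882I', 'H292S', 'P72K', 'S490V'] = ['A152D', 'C882I']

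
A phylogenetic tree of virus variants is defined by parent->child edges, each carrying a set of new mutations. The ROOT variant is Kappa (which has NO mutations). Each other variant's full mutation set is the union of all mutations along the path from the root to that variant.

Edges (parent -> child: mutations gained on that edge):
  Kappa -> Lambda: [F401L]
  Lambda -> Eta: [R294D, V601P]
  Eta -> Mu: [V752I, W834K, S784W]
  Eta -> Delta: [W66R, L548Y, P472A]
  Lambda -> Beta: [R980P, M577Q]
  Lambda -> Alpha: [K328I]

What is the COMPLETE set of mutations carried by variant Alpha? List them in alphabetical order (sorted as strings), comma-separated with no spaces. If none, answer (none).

At Kappa: gained [] -> total []
At Lambda: gained ['F401L'] -> total ['F401L']
At Alpha: gained ['K328I'] -> total ['F401L', 'K328I']

Answer: F401L,K328I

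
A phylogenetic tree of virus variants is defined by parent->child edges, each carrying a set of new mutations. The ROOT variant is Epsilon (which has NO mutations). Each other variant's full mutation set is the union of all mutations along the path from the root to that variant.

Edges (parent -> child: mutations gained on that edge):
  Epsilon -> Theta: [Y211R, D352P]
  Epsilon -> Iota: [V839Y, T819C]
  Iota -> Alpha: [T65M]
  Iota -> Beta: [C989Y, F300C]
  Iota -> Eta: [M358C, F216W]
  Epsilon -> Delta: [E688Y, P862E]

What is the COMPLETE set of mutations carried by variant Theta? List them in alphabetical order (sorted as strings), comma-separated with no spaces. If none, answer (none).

Answer: D352P,Y211R

Derivation:
At Epsilon: gained [] -> total []
At Theta: gained ['Y211R', 'D352P'] -> total ['D352P', 'Y211R']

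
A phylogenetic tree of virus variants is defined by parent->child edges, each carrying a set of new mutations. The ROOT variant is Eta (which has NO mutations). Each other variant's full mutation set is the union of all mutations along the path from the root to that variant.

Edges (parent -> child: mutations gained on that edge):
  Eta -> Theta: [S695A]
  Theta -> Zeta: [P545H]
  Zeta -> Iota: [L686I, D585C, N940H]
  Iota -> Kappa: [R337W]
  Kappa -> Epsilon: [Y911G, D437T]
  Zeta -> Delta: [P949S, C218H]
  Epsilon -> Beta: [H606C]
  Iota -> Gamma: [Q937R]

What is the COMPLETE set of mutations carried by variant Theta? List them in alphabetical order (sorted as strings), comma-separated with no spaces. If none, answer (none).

Answer: S695A

Derivation:
At Eta: gained [] -> total []
At Theta: gained ['S695A'] -> total ['S695A']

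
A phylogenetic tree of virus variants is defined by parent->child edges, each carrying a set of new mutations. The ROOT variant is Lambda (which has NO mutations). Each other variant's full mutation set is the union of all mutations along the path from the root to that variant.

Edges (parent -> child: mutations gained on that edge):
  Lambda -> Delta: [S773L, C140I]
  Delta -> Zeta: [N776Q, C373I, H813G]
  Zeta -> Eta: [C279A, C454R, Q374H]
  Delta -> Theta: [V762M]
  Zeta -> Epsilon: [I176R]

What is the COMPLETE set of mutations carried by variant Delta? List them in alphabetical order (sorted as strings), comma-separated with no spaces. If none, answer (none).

Answer: C140I,S773L

Derivation:
At Lambda: gained [] -> total []
At Delta: gained ['S773L', 'C140I'] -> total ['C140I', 'S773L']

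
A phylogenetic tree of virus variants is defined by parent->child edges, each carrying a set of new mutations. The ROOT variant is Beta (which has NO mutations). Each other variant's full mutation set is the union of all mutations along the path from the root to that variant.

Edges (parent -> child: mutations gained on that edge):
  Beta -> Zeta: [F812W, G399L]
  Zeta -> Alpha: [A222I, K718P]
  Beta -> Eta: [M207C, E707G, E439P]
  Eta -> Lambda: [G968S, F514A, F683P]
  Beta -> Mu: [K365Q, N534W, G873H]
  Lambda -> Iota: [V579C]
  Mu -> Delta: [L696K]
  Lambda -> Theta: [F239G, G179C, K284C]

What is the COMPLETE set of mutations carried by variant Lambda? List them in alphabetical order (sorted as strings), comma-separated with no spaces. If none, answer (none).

At Beta: gained [] -> total []
At Eta: gained ['M207C', 'E707G', 'E439P'] -> total ['E439P', 'E707G', 'M207C']
At Lambda: gained ['G968S', 'F514A', 'F683P'] -> total ['E439P', 'E707G', 'F514A', 'F683P', 'G968S', 'M207C']

Answer: E439P,E707G,F514A,F683P,G968S,M207C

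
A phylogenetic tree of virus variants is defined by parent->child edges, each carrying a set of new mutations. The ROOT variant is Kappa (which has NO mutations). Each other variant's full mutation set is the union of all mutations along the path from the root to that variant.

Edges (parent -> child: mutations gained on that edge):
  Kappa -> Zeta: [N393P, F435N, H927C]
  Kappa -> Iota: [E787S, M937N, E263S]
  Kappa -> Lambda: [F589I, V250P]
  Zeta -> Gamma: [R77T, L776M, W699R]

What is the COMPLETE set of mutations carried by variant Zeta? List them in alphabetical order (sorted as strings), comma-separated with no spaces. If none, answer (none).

At Kappa: gained [] -> total []
At Zeta: gained ['N393P', 'F435N', 'H927C'] -> total ['F435N', 'H927C', 'N393P']

Answer: F435N,H927C,N393P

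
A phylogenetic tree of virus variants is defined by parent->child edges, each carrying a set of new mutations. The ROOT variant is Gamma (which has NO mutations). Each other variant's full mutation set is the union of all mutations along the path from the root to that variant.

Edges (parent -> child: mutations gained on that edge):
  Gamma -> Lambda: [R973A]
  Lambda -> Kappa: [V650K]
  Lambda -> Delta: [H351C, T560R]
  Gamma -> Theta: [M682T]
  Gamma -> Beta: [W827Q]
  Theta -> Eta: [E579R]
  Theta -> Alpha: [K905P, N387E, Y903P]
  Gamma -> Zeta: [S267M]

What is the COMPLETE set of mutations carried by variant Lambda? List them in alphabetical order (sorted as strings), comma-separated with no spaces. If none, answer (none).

At Gamma: gained [] -> total []
At Lambda: gained ['R973A'] -> total ['R973A']

Answer: R973A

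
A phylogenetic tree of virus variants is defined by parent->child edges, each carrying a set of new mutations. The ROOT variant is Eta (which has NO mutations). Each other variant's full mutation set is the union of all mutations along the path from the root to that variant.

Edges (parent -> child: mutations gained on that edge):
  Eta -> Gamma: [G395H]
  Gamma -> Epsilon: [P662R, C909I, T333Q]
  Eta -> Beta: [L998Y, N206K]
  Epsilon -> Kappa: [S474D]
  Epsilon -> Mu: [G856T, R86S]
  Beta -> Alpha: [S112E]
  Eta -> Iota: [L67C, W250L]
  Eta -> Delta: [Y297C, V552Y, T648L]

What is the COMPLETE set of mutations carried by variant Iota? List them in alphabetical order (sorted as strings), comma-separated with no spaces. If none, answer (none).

Answer: L67C,W250L

Derivation:
At Eta: gained [] -> total []
At Iota: gained ['L67C', 'W250L'] -> total ['L67C', 'W250L']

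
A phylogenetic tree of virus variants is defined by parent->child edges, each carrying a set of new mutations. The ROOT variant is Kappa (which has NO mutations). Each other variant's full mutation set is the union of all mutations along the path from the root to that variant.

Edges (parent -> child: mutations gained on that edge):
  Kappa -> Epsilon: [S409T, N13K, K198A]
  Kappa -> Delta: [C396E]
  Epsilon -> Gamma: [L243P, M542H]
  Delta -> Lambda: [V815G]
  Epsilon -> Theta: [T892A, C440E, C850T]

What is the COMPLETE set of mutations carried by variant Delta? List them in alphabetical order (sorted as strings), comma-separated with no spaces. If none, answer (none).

At Kappa: gained [] -> total []
At Delta: gained ['C396E'] -> total ['C396E']

Answer: C396E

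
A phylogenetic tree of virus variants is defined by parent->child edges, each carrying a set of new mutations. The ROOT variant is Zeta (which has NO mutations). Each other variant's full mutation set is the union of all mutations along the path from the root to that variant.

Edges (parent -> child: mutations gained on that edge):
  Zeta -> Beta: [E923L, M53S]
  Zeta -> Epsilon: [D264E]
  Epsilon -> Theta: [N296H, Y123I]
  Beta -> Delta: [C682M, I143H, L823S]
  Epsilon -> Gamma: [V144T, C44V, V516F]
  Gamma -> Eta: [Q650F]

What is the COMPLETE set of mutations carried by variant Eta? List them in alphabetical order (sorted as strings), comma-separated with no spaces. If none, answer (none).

At Zeta: gained [] -> total []
At Epsilon: gained ['D264E'] -> total ['D264E']
At Gamma: gained ['V144T', 'C44V', 'V516F'] -> total ['C44V', 'D264E', 'V144T', 'V516F']
At Eta: gained ['Q650F'] -> total ['C44V', 'D264E', 'Q650F', 'V144T', 'V516F']

Answer: C44V,D264E,Q650F,V144T,V516F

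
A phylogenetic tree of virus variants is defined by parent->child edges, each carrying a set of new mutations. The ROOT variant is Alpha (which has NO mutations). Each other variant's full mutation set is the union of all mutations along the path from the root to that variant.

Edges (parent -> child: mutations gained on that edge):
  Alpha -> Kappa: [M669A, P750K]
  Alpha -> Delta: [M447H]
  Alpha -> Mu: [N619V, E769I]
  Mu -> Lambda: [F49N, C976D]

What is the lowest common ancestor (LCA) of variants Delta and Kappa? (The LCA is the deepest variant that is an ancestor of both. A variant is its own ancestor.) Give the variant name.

Path from root to Delta: Alpha -> Delta
  ancestors of Delta: {Alpha, Delta}
Path from root to Kappa: Alpha -> Kappa
  ancestors of Kappa: {Alpha, Kappa}
Common ancestors: {Alpha}
Walk up from Kappa: Kappa (not in ancestors of Delta), Alpha (in ancestors of Delta)
Deepest common ancestor (LCA) = Alpha

Answer: Alpha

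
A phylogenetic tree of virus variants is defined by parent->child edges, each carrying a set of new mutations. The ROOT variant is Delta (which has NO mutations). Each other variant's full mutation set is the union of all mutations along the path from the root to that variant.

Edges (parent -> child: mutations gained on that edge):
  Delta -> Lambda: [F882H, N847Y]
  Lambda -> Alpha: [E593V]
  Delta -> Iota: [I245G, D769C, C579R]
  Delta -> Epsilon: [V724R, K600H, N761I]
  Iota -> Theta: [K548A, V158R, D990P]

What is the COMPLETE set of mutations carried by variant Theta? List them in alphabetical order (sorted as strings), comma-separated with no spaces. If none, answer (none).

At Delta: gained [] -> total []
At Iota: gained ['I245G', 'D769C', 'C579R'] -> total ['C579R', 'D769C', 'I245G']
At Theta: gained ['K548A', 'V158R', 'D990P'] -> total ['C579R', 'D769C', 'D990P', 'I245G', 'K548A', 'V158R']

Answer: C579R,D769C,D990P,I245G,K548A,V158R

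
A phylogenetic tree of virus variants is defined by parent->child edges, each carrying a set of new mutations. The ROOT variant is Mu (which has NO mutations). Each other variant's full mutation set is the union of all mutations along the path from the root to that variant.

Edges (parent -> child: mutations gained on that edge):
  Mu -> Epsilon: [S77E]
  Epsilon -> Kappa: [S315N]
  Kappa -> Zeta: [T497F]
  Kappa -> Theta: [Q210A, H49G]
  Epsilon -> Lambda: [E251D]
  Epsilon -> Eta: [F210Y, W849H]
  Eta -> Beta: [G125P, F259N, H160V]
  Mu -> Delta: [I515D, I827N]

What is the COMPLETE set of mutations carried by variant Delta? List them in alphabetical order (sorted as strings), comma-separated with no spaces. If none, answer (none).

Answer: I515D,I827N

Derivation:
At Mu: gained [] -> total []
At Delta: gained ['I515D', 'I827N'] -> total ['I515D', 'I827N']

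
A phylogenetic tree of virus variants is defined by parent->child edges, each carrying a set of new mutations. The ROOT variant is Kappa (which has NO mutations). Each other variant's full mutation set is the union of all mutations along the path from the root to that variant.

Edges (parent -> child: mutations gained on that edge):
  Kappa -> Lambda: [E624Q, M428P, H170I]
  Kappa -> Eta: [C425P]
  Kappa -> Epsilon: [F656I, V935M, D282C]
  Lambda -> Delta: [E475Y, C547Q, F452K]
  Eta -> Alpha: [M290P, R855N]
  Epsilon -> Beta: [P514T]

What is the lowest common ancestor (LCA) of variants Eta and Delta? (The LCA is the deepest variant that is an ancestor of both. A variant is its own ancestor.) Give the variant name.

Path from root to Eta: Kappa -> Eta
  ancestors of Eta: {Kappa, Eta}
Path from root to Delta: Kappa -> Lambda -> Delta
  ancestors of Delta: {Kappa, Lambda, Delta}
Common ancestors: {Kappa}
Walk up from Delta: Delta (not in ancestors of Eta), Lambda (not in ancestors of Eta), Kappa (in ancestors of Eta)
Deepest common ancestor (LCA) = Kappa

Answer: Kappa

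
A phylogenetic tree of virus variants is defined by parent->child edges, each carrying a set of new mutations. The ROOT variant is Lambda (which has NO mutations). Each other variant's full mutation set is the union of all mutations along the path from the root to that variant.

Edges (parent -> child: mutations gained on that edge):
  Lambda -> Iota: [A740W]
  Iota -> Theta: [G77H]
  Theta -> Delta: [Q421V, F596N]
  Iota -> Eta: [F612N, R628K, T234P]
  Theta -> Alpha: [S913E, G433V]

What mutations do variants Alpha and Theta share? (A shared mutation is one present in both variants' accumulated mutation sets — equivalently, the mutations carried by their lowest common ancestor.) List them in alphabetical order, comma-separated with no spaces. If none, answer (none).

Answer: A740W,G77H

Derivation:
Accumulating mutations along path to Alpha:
  At Lambda: gained [] -> total []
  At Iota: gained ['A740W'] -> total ['A740W']
  At Theta: gained ['G77H'] -> total ['A740W', 'G77H']
  At Alpha: gained ['S913E', 'G433V'] -> total ['A740W', 'G433V', 'G77H', 'S913E']
Mutations(Alpha) = ['A740W', 'G433V', 'G77H', 'S913E']
Accumulating mutations along path to Theta:
  At Lambda: gained [] -> total []
  At Iota: gained ['A740W'] -> total ['A740W']
  At Theta: gained ['G77H'] -> total ['A740W', 'G77H']
Mutations(Theta) = ['A740W', 'G77H']
Intersection: ['A740W', 'G433V', 'G77H', 'S913E'] ∩ ['A740W', 'G77H'] = ['A740W', 'G77H']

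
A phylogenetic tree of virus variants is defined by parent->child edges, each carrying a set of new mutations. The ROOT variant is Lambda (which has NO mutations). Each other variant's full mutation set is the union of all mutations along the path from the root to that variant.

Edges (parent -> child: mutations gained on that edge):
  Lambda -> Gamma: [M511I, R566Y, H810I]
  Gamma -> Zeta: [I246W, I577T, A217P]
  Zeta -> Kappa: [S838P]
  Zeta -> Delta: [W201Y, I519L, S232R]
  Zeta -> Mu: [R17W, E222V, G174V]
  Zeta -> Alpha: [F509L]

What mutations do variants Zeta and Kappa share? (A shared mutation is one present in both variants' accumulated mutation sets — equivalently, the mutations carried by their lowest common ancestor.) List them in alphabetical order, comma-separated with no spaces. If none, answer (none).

Answer: A217P,H810I,I246W,I577T,M511I,R566Y

Derivation:
Accumulating mutations along path to Zeta:
  At Lambda: gained [] -> total []
  At Gamma: gained ['M511I', 'R566Y', 'H810I'] -> total ['H810I', 'M511I', 'R566Y']
  At Zeta: gained ['I246W', 'I577T', 'A217P'] -> total ['A217P', 'H810I', 'I246W', 'I577T', 'M511I', 'R566Y']
Mutations(Zeta) = ['A217P', 'H810I', 'I246W', 'I577T', 'M511I', 'R566Y']
Accumulating mutations along path to Kappa:
  At Lambda: gained [] -> total []
  At Gamma: gained ['M511I', 'R566Y', 'H810I'] -> total ['H810I', 'M511I', 'R566Y']
  At Zeta: gained ['I246W', 'I577T', 'A217P'] -> total ['A217P', 'H810I', 'I246W', 'I577T', 'M511I', 'R566Y']
  At Kappa: gained ['S838P'] -> total ['A217P', 'H810I', 'I246W', 'I577T', 'M511I', 'R566Y', 'S838P']
Mutations(Kappa) = ['A217P', 'H810I', 'I246W', 'I577T', 'M511I', 'R566Y', 'S838P']
Intersection: ['A217P', 'H810I', 'I246W', 'I577T', 'M511I', 'R566Y'] ∩ ['A217P', 'H810I', 'I246W', 'I577T', 'M511I', 'R566Y', 'S838P'] = ['A217P', 'H810I', 'I246W', 'I577T', 'M511I', 'R566Y']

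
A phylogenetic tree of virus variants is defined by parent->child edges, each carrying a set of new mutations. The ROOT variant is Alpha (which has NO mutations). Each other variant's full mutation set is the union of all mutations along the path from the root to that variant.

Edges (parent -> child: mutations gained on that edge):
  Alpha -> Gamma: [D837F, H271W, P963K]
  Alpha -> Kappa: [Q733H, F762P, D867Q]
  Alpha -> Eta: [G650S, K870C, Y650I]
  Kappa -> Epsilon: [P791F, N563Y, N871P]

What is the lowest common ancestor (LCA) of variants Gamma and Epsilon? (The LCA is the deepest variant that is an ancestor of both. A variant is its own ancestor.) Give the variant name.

Answer: Alpha

Derivation:
Path from root to Gamma: Alpha -> Gamma
  ancestors of Gamma: {Alpha, Gamma}
Path from root to Epsilon: Alpha -> Kappa -> Epsilon
  ancestors of Epsilon: {Alpha, Kappa, Epsilon}
Common ancestors: {Alpha}
Walk up from Epsilon: Epsilon (not in ancestors of Gamma), Kappa (not in ancestors of Gamma), Alpha (in ancestors of Gamma)
Deepest common ancestor (LCA) = Alpha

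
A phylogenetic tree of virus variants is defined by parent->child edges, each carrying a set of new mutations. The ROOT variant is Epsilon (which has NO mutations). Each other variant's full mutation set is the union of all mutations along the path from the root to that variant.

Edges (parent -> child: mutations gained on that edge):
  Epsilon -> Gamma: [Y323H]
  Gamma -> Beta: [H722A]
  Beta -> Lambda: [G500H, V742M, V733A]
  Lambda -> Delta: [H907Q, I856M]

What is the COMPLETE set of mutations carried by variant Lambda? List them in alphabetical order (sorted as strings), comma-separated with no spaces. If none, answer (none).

Answer: G500H,H722A,V733A,V742M,Y323H

Derivation:
At Epsilon: gained [] -> total []
At Gamma: gained ['Y323H'] -> total ['Y323H']
At Beta: gained ['H722A'] -> total ['H722A', 'Y323H']
At Lambda: gained ['G500H', 'V742M', 'V733A'] -> total ['G500H', 'H722A', 'V733A', 'V742M', 'Y323H']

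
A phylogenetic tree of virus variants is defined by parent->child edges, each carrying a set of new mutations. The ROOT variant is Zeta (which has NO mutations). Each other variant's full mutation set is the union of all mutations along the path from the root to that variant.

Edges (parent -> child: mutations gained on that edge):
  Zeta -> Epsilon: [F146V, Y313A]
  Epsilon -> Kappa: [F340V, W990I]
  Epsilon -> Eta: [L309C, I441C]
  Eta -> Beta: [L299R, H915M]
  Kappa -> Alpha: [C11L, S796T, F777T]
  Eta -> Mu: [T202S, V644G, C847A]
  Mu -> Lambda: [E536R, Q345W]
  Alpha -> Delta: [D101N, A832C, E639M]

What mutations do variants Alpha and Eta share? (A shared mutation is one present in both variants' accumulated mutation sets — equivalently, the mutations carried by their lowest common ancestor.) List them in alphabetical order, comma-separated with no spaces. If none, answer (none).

Answer: F146V,Y313A

Derivation:
Accumulating mutations along path to Alpha:
  At Zeta: gained [] -> total []
  At Epsilon: gained ['F146V', 'Y313A'] -> total ['F146V', 'Y313A']
  At Kappa: gained ['F340V', 'W990I'] -> total ['F146V', 'F340V', 'W990I', 'Y313A']
  At Alpha: gained ['C11L', 'S796T', 'F777T'] -> total ['C11L', 'F146V', 'F340V', 'F777T', 'S796T', 'W990I', 'Y313A']
Mutations(Alpha) = ['C11L', 'F146V', 'F340V', 'F777T', 'S796T', 'W990I', 'Y313A']
Accumulating mutations along path to Eta:
  At Zeta: gained [] -> total []
  At Epsilon: gained ['F146V', 'Y313A'] -> total ['F146V', 'Y313A']
  At Eta: gained ['L309C', 'I441C'] -> total ['F146V', 'I441C', 'L309C', 'Y313A']
Mutations(Eta) = ['F146V', 'I441C', 'L309C', 'Y313A']
Intersection: ['C11L', 'F146V', 'F340V', 'F777T', 'S796T', 'W990I', 'Y313A'] ∩ ['F146V', 'I441C', 'L309C', 'Y313A'] = ['F146V', 'Y313A']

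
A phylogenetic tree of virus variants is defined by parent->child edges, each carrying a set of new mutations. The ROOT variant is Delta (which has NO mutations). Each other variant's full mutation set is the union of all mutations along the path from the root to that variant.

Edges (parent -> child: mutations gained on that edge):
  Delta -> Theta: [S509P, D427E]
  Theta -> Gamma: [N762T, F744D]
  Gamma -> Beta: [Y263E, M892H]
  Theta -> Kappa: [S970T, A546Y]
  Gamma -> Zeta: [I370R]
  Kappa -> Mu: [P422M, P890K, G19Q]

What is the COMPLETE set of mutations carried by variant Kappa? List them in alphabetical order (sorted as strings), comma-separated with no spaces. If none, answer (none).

At Delta: gained [] -> total []
At Theta: gained ['S509P', 'D427E'] -> total ['D427E', 'S509P']
At Kappa: gained ['S970T', 'A546Y'] -> total ['A546Y', 'D427E', 'S509P', 'S970T']

Answer: A546Y,D427E,S509P,S970T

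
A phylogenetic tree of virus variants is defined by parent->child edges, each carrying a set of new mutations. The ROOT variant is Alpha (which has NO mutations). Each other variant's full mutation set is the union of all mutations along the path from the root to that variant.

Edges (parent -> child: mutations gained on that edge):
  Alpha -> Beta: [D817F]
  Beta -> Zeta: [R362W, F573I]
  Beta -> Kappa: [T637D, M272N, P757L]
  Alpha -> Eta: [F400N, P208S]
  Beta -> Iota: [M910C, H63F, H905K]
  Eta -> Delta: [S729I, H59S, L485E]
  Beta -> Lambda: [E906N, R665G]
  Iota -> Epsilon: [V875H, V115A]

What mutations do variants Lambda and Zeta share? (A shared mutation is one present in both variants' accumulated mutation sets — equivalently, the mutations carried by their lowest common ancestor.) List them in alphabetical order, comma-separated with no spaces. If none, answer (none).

Accumulating mutations along path to Lambda:
  At Alpha: gained [] -> total []
  At Beta: gained ['D817F'] -> total ['D817F']
  At Lambda: gained ['E906N', 'R665G'] -> total ['D817F', 'E906N', 'R665G']
Mutations(Lambda) = ['D817F', 'E906N', 'R665G']
Accumulating mutations along path to Zeta:
  At Alpha: gained [] -> total []
  At Beta: gained ['D817F'] -> total ['D817F']
  At Zeta: gained ['R362W', 'F573I'] -> total ['D817F', 'F573I', 'R362W']
Mutations(Zeta) = ['D817F', 'F573I', 'R362W']
Intersection: ['D817F', 'E906N', 'R665G'] ∩ ['D817F', 'F573I', 'R362W'] = ['D817F']

Answer: D817F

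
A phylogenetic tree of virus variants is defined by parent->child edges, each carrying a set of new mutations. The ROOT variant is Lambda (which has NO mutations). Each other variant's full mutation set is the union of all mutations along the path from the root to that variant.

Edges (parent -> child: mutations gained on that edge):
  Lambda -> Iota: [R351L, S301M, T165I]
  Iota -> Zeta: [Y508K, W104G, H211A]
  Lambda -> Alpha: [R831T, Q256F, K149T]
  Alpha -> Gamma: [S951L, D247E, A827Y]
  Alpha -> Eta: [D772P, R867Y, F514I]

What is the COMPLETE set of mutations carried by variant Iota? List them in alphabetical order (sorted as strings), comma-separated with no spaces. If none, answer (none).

Answer: R351L,S301M,T165I

Derivation:
At Lambda: gained [] -> total []
At Iota: gained ['R351L', 'S301M', 'T165I'] -> total ['R351L', 'S301M', 'T165I']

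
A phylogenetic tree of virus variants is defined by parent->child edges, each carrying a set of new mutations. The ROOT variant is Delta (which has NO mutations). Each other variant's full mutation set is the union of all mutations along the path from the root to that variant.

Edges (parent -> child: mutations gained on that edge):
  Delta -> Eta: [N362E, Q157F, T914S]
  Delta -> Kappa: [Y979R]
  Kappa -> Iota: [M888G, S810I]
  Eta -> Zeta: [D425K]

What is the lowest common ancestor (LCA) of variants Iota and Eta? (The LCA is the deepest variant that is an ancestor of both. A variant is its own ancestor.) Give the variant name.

Path from root to Iota: Delta -> Kappa -> Iota
  ancestors of Iota: {Delta, Kappa, Iota}
Path from root to Eta: Delta -> Eta
  ancestors of Eta: {Delta, Eta}
Common ancestors: {Delta}
Walk up from Eta: Eta (not in ancestors of Iota), Delta (in ancestors of Iota)
Deepest common ancestor (LCA) = Delta

Answer: Delta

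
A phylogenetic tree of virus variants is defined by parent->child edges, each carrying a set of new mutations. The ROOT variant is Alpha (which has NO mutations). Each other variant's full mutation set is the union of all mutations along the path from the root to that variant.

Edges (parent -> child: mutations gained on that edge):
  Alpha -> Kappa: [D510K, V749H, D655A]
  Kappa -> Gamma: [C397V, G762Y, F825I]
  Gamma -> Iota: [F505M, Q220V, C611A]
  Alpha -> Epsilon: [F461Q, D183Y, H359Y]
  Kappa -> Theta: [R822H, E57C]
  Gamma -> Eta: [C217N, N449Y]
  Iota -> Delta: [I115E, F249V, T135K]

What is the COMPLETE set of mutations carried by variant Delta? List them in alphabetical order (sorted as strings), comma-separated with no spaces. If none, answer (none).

Answer: C397V,C611A,D510K,D655A,F249V,F505M,F825I,G762Y,I115E,Q220V,T135K,V749H

Derivation:
At Alpha: gained [] -> total []
At Kappa: gained ['D510K', 'V749H', 'D655A'] -> total ['D510K', 'D655A', 'V749H']
At Gamma: gained ['C397V', 'G762Y', 'F825I'] -> total ['C397V', 'D510K', 'D655A', 'F825I', 'G762Y', 'V749H']
At Iota: gained ['F505M', 'Q220V', 'C611A'] -> total ['C397V', 'C611A', 'D510K', 'D655A', 'F505M', 'F825I', 'G762Y', 'Q220V', 'V749H']
At Delta: gained ['I115E', 'F249V', 'T135K'] -> total ['C397V', 'C611A', 'D510K', 'D655A', 'F249V', 'F505M', 'F825I', 'G762Y', 'I115E', 'Q220V', 'T135K', 'V749H']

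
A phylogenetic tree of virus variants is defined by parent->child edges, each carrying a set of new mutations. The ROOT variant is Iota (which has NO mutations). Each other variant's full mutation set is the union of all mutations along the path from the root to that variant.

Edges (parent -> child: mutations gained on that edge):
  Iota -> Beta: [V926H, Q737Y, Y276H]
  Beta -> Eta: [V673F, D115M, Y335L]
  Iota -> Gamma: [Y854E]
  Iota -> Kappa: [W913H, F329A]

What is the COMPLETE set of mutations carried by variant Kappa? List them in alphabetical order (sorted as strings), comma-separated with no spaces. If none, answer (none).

At Iota: gained [] -> total []
At Kappa: gained ['W913H', 'F329A'] -> total ['F329A', 'W913H']

Answer: F329A,W913H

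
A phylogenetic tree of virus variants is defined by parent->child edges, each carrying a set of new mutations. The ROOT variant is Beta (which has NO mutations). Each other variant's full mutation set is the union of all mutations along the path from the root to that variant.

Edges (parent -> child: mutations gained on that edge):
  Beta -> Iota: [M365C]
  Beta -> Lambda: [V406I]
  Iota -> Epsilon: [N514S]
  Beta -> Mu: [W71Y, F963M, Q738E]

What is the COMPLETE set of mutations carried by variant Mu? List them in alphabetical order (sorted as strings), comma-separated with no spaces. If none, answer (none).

At Beta: gained [] -> total []
At Mu: gained ['W71Y', 'F963M', 'Q738E'] -> total ['F963M', 'Q738E', 'W71Y']

Answer: F963M,Q738E,W71Y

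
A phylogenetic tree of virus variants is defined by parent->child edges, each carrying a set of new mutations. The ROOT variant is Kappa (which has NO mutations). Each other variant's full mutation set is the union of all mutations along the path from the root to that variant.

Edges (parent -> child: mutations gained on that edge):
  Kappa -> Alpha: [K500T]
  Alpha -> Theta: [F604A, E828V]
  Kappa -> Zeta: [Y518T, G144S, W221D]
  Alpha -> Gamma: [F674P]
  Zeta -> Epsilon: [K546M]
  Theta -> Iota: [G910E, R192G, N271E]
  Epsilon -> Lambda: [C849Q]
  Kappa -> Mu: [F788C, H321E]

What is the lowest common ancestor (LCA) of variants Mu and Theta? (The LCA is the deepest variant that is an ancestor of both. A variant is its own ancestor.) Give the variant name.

Answer: Kappa

Derivation:
Path from root to Mu: Kappa -> Mu
  ancestors of Mu: {Kappa, Mu}
Path from root to Theta: Kappa -> Alpha -> Theta
  ancestors of Theta: {Kappa, Alpha, Theta}
Common ancestors: {Kappa}
Walk up from Theta: Theta (not in ancestors of Mu), Alpha (not in ancestors of Mu), Kappa (in ancestors of Mu)
Deepest common ancestor (LCA) = Kappa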